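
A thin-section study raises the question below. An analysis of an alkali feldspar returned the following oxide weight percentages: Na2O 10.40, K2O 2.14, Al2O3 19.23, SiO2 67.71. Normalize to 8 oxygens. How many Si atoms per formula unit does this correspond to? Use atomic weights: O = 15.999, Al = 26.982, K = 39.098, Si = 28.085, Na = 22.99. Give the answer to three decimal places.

2.995 Si apfu

Na2O (M=61.979): mol = 0.16780; Na = 0.33560, O = 0.16780.
K2O (M=94.195): mol = 0.02272; K = 0.04544, O = 0.02272.
Al2O3 (M=101.961): mol = 0.18860; Al = 0.37720, O = 0.56580.
SiO2 (M=60.083): mol = 1.12694; Si = 1.12694, O = 2.25388.
ΣO = 3.01020; factor = 8/ΣO = 2.65763.
Si apfu = 1.12694 × 2.65763 = 2.995.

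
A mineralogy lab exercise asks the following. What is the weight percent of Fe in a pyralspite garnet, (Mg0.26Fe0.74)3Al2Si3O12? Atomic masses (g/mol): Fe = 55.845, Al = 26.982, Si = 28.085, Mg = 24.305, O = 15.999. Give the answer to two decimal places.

26.20 mass %

M((Mg0.26Fe0.74)3Al2Si3O12) = 473.141 g/mol.
Fe contributes 2.22 × 55.845 = 123.976 g per mole.
123.976/473.141 = 0.2620 → 26.20%.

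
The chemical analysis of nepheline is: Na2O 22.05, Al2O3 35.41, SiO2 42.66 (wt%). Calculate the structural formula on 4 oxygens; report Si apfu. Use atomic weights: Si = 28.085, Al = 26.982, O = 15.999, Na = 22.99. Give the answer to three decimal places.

1.008 Si apfu

Na2O: 22.05/61.979 = 0.35577 mol → 0.71154 mol Na, 0.35577 mol O.
Al2O3: 35.41/101.961 = 0.34729 mol → 0.69458 mol Al, 1.04187 mol O.
SiO2: 42.66/60.083 = 0.71002 mol → 0.71002 mol Si, 1.42004 mol O.
Total oxygen = 2.81768 mol. Normalization factor = 4/2.81768 = 1.41961.
Si per 4 O = 0.71002 × 1.41961 = 1.008.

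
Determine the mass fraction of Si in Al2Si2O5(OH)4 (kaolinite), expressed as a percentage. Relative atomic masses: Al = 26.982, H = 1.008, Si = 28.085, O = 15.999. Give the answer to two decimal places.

M(Al2Si2O5(OH)4) = 258.157 g/mol.
Si contributes 2 × 28.085 = 56.170 g per mole.
56.170/258.157 = 0.2176 → 21.76%.

21.76 wt%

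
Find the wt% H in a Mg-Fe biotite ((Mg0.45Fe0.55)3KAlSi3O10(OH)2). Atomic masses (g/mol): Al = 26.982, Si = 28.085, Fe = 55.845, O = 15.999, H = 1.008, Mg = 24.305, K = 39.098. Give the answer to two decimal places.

0.43 mass %

M((Mg0.45Fe0.55)3KAlSi3O10(OH)2) = 469.295 g/mol.
H contributes 2 × 1.008 = 2.016 g per mole.
2.016/469.295 = 0.0043 → 0.43%.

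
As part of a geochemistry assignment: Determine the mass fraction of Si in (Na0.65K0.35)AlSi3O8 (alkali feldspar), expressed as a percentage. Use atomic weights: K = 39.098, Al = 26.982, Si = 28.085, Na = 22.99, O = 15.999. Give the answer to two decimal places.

31.46 wt%

Formula mass = 0.65*22.99 + 0.35*39.098 + 1*26.982 + 3*28.085 + 8*15.999 = 267.857 g/mol, of which 84.255 g is Si.
So Si makes up 84.255/267.857 = 0.3146 of the mass, i.e. 31.46%.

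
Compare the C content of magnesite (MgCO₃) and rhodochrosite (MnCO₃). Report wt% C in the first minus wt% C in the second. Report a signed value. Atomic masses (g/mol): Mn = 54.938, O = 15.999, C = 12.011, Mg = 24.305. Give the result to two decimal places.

C in MgCO₃: molar mass 84.313 g/mol; 1×12.011 = 12.011 g → 14.25 wt%.
C in MnCO₃: molar mass 114.946 g/mol; 1×12.011 = 12.011 g → 10.45 wt%.
Difference = 14.25 − 10.45 = 3.80 percentage points.

3.80 percentage points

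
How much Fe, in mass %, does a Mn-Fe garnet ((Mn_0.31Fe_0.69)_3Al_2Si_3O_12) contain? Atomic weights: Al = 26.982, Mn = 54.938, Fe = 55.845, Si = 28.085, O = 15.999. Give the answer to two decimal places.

Formula mass = 0.93*54.938 + 2.07*55.845 + 2*26.982 + 3*28.085 + 12*15.999 = 496.898 g/mol, of which 115.599 g is Fe.
So Fe makes up 115.599/496.898 = 0.2326 of the mass, i.e. 23.26%.

23.26 mass %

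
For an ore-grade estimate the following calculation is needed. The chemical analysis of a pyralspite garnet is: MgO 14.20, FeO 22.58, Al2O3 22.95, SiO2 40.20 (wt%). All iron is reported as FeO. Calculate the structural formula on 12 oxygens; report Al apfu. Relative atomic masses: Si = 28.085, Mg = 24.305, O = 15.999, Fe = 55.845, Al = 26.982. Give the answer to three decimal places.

2.016 Al apfu

MgO: 14.20/40.304 = 0.35232 mol → 0.35232 mol Mg, 0.35232 mol O.
FeO: 22.58/71.844 = 0.31429 mol → 0.31429 mol Fe, 0.31429 mol O.
Al2O3: 22.95/101.961 = 0.22509 mol → 0.45018 mol Al, 0.67527 mol O.
SiO2: 40.20/60.083 = 0.66907 mol → 0.66907 mol Si, 1.33814 mol O.
Total oxygen = 2.68002 mol. Normalization factor = 12/2.68002 = 4.47758.
Al per 12 O = 0.45018 × 4.47758 = 2.016.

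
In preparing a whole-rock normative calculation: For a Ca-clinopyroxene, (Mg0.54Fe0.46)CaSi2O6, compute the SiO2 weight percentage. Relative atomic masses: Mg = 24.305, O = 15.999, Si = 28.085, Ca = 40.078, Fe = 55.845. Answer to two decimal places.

Formula mass = 231.055 g/mol.
2 Si → 2.0000 mol SiO2 per formula unit; M(SiO2) = 60.083, so SiO2 mass = 120.166 g.
120.166/231.055 × 100 = 52.01 wt%.

52.01 wt%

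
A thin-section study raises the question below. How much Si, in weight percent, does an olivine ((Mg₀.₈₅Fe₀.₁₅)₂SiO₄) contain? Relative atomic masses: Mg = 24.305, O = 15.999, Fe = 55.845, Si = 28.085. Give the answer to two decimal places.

18.70 weight percent

M((Mg₀.₈₅Fe₀.₁₅)₂SiO₄) = 150.153 g/mol.
Si contributes 1 × 28.085 = 28.085 g per mole.
28.085/150.153 = 0.1870 → 18.70%.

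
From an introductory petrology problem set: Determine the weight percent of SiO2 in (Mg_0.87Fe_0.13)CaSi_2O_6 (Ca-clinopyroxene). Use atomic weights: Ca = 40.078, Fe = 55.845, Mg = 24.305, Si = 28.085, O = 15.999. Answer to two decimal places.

54.46 wt%

M((Mg_0.87Fe_0.13)CaSi_2O_6) = 220.647 g/mol; M(SiO2) = 60.083 g/mol.
Moles SiO2 per formula unit = 2 Si ÷ 1 = 2.0000.
SiO2 fraction = (2.0000 × 60.083) / 220.647 = 120.166/220.647 = 0.5446.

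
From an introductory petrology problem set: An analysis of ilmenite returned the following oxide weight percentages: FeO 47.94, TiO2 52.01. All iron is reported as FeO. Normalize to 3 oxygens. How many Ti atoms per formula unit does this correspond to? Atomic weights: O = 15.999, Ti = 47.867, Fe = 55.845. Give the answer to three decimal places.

47.94 wt% FeO ÷ 71.844 g/mol = 0.66728 mol, giving 0.66728 Fe and 0.66728 O.
52.01 wt% TiO2 ÷ 79.865 g/mol = 0.65122 mol, giving 0.65122 Ti and 1.30244 O.
Oxygen sums to 1.96972; scaling by 3/1.96972 = 1.52306 puts the formula on 3 O.
Ti: 0.65122 × 1.52306 = 0.992 atoms per formula unit.

0.992 Ti apfu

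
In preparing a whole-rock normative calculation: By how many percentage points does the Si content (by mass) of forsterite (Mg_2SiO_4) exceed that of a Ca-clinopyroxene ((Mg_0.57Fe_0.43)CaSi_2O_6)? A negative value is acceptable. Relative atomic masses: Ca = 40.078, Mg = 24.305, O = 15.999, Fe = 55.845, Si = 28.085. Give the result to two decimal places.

-4.45 percentage points

Si in Mg_2SiO_4: molar mass 140.691 g/mol; 1×28.085 = 28.085 g → 19.96 wt%.
Si in (Mg_0.57Fe_0.43)CaSi_2O_6: molar mass 230.109 g/mol; 2×28.085 = 56.170 g → 24.41 wt%.
Difference = 19.96 − 24.41 = -4.45 percentage points.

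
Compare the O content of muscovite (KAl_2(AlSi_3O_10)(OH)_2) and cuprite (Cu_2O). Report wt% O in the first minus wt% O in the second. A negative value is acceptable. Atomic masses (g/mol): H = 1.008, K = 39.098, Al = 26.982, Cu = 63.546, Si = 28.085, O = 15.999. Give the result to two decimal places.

37.02 percentage points

M(KAl_2(AlSi_3O_10)(OH)_2) = 398.303 g/mol, so wt% O = 191.988/398.303 × 100 = 48.20%.
M(Cu_2O) = 143.091 g/mol, so wt% O = 15.999/143.091 × 100 = 11.18%.
48.20 − 11.18 = 37.02 pp.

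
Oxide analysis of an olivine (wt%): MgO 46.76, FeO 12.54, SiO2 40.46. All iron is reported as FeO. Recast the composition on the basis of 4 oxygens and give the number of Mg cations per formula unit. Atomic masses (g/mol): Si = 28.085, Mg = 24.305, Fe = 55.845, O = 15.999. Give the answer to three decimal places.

MgO: 46.76/40.304 = 1.16018 mol → 1.16018 mol Mg, 1.16018 mol O.
FeO: 12.54/71.844 = 0.17454 mol → 0.17454 mol Fe, 0.17454 mol O.
SiO2: 40.46/60.083 = 0.67340 mol → 0.67340 mol Si, 1.34680 mol O.
Total oxygen = 2.68152 mol. Normalization factor = 4/2.68152 = 1.49169.
Mg per 4 O = 1.16018 × 1.49169 = 1.731.

1.731 Mg apfu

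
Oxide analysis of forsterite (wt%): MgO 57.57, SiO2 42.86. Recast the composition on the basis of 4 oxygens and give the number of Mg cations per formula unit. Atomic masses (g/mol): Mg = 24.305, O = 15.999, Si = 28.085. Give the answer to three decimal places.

2.001 Mg apfu

57.57 wt% MgO ÷ 40.304 g/mol = 1.42839 mol, giving 1.42839 Mg and 1.42839 O.
42.86 wt% SiO2 ÷ 60.083 g/mol = 0.71335 mol, giving 0.71335 Si and 1.42670 O.
Oxygen sums to 2.85509; scaling by 4/2.85509 = 1.40101 puts the formula on 4 O.
Mg: 1.42839 × 1.40101 = 2.001 atoms per formula unit.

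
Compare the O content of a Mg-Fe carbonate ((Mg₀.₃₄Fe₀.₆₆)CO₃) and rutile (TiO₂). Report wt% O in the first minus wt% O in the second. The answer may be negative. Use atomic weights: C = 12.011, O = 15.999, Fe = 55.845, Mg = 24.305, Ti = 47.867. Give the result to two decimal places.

O in (Mg₀.₃₄Fe₀.₆₆)CO₃: molar mass 105.129 g/mol; 3×15.999 = 47.997 g → 45.66 wt%.
O in TiO₂: molar mass 79.865 g/mol; 2×15.999 = 31.998 g → 40.07 wt%.
Difference = 45.66 − 40.07 = 5.59 percentage points.

5.59 percentage points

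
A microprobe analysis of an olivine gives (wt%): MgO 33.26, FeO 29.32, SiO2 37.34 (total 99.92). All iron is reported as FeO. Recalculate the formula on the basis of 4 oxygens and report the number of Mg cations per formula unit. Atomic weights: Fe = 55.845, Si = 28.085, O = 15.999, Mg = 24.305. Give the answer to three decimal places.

1.333 Mg apfu

MgO (M=40.304): mol = 0.82523; Mg = 0.82523, O = 0.82523.
FeO (M=71.844): mol = 0.40811; Fe = 0.40811, O = 0.40811.
SiO2 (M=60.083): mol = 0.62147; Si = 0.62147, O = 1.24294.
ΣO = 2.47628; factor = 4/ΣO = 1.61533.
Mg apfu = 0.82523 × 1.61533 = 1.333.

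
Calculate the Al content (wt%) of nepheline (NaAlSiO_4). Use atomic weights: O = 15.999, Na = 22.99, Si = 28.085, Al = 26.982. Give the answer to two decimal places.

Formula mass = 1×22.99 + 1×26.982 + 1×28.085 + 4×15.999 = 142.053 g/mol, of which 26.982 g is Al.
So Al makes up 26.982/142.053 = 0.1899 of the mass, i.e. 18.99%.

18.99 wt%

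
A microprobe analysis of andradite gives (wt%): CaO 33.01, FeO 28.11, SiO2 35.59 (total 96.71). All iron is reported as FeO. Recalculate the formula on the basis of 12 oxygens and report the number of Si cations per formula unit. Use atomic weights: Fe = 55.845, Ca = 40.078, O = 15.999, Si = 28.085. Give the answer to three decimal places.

3.284 Si apfu

CaO: 33.01/56.077 = 0.58865 mol → 0.58865 mol Ca, 0.58865 mol O.
FeO: 28.11/71.844 = 0.39126 mol → 0.39126 mol Fe, 0.39126 mol O.
SiO2: 35.59/60.083 = 0.59235 mol → 0.59235 mol Si, 1.18470 mol O.
Total oxygen = 2.16461 mol. Normalization factor = 12/2.16461 = 5.54372.
Si per 12 O = 0.59235 × 5.54372 = 3.284.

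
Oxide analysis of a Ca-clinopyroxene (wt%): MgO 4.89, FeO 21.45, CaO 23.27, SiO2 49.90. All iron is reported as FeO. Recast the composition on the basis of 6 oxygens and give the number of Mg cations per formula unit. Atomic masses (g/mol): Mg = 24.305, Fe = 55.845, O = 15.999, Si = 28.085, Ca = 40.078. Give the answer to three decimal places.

MgO: 4.89/40.304 = 0.12133 mol → 0.12133 mol Mg, 0.12133 mol O.
FeO: 21.45/71.844 = 0.29856 mol → 0.29856 mol Fe, 0.29856 mol O.
CaO: 23.27/56.077 = 0.41497 mol → 0.41497 mol Ca, 0.41497 mol O.
SiO2: 49.90/60.083 = 0.83052 mol → 0.83052 mol Si, 1.66104 mol O.
Total oxygen = 2.49590 mol. Normalization factor = 6/2.49590 = 2.40394.
Mg per 6 O = 0.12133 × 2.40394 = 0.292.

0.292 Mg apfu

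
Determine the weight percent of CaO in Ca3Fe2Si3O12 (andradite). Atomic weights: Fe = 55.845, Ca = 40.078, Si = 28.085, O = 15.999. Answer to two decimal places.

Formula mass = 508.167 g/mol.
3 Ca → 3.0000 mol CaO per formula unit; M(CaO) = 56.077, so CaO mass = 168.231 g.
168.231/508.167 × 100 = 33.11 wt%.

33.11 wt%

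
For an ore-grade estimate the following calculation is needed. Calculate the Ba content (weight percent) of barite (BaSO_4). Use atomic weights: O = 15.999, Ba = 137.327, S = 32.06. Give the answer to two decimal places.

M(BaSO_4) = 233.383 g/mol.
Ba contributes 1 × 137.327 = 137.327 g per mole.
137.327/233.383 = 0.5884 → 58.84%.

58.84 weight percent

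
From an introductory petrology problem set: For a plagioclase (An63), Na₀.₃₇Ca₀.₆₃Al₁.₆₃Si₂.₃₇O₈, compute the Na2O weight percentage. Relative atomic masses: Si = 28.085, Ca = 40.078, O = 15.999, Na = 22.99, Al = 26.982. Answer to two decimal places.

4.21 wt%

M(Na₀.₃₇Ca₀.₆₃Al₁.₆₃Si₂.₃₇O₈) = 272.290 g/mol; M(Na2O) = 61.979 g/mol.
Moles Na2O per formula unit = 0.37 Na ÷ 2 = 0.1850.
Na2O fraction = (0.1850 × 61.979) / 272.290 = 11.466/272.290 = 0.0421.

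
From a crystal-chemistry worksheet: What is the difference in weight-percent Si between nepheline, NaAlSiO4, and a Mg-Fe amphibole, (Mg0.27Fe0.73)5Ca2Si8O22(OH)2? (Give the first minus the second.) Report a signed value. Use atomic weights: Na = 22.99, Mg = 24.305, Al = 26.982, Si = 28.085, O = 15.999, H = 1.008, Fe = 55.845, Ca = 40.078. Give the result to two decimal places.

First mineral: 28.085 g Si in 142.053 g formula = 19.77 wt% Si.
Second mineral: 224.680 g Si in 927.474 g formula = 24.22 wt% Si.
19.77% − 24.22% gives a difference of -4.45 percentage points.

-4.45 percentage points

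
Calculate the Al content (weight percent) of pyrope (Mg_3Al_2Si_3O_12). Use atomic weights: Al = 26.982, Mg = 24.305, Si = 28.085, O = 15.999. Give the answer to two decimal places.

M(Mg_3Al_2Si_3O_12) = 403.122 g/mol.
Al contributes 2 × 26.982 = 53.964 g per mole.
53.964/403.122 = 0.1339 → 13.39%.

13.39 weight percent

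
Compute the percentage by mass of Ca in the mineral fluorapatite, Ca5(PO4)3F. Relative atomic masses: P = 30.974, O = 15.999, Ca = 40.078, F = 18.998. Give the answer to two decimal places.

39.74 wt%

Formula mass = 5*40.078 + 3*30.974 + 12*15.999 + 1*18.998 = 504.298 g/mol, of which 200.390 g is Ca.
So Ca makes up 200.390/504.298 = 0.3974 of the mass, i.e. 39.74%.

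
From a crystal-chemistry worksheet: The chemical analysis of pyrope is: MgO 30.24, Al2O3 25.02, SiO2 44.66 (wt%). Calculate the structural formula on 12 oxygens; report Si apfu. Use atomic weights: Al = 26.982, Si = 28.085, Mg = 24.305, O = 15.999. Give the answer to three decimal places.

MgO: 30.24/40.304 = 0.75030 mol → 0.75030 mol Mg, 0.75030 mol O.
Al2O3: 25.02/101.961 = 0.24539 mol → 0.49078 mol Al, 0.73617 mol O.
SiO2: 44.66/60.083 = 0.74331 mol → 0.74331 mol Si, 1.48662 mol O.
Total oxygen = 2.97309 mol. Normalization factor = 12/2.97309 = 4.03620.
Si per 12 O = 0.74331 × 4.03620 = 3.000.

3.000 Si apfu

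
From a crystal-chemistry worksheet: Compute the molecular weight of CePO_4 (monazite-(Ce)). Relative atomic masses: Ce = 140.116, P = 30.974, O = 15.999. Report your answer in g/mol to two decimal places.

235.09 g/mol

Ce: 1 × 140.116 = 140.1160
P: 1 × 30.974 = 30.9740
O: 4 × 15.999 = 63.9960
Summing the contributions gives the formula mass.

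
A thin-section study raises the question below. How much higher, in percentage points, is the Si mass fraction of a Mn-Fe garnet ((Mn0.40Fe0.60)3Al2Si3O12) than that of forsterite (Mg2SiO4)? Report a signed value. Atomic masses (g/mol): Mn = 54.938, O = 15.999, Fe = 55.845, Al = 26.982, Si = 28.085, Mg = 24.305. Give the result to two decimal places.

First mineral: 84.255 g Si in 496.654 g formula = 16.96 wt% Si.
Second mineral: 28.085 g Si in 140.691 g formula = 19.96 wt% Si.
16.96% − 19.96% gives a difference of -3.00 percentage points.

-3.00 percentage points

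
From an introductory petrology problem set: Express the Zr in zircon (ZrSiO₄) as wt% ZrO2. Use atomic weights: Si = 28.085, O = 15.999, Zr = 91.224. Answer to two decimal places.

67.22 wt%

Molar mass of ZrSiO₄ = 1*91.224 + 1*28.085 + 4*15.999 = 183.305 g/mol.
Each formula unit contains 1 Zr, equivalent to 1/1 = 1.0000 mol ZrO2.
M(ZrO2) = 1×91.224 + 2×15.999 = 123.222 g/mol.
Mass of ZrO2 per formula unit = 1.0000 × 123.222 = 123.222 g.
ZrO2 wt% = 123.222 / 183.305 × 100 = 67.22%.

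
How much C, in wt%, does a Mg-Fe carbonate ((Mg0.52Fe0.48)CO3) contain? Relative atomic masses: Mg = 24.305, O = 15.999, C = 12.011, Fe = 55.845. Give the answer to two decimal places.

12.08 wt%

Molar mass of (Mg0.52Fe0.48)CO3: 0.52·24.305 + 0.48·55.845 + 1·12.011 + 3·15.999 = 99.452 g/mol.
Mass of C per formula unit: 1 × 12.011 = 12.011 g.
Weight fraction C = 12.011 / 99.452 = 0.1208.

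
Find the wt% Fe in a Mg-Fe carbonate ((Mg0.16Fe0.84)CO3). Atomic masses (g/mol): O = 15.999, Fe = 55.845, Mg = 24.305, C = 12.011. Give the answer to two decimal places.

Molar mass of (Mg0.16Fe0.84)CO3: 0.16*24.305 + 0.84*55.845 + 1*12.011 + 3*15.999 = 110.807 g/mol.
Mass of Fe per formula unit: 0.84 × 55.845 = 46.910 g.
Weight fraction Fe = 46.910 / 110.807 = 0.4233.

42.33 wt%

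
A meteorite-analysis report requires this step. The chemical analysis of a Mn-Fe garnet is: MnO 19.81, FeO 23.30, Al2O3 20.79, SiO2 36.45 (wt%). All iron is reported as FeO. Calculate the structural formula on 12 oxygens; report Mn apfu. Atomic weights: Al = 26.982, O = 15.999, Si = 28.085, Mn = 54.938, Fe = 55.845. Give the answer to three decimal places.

19.81 wt% MnO ÷ 70.937 g/mol = 0.27926 mol, giving 0.27926 Mn and 0.27926 O.
23.30 wt% FeO ÷ 71.844 g/mol = 0.32431 mol, giving 0.32431 Fe and 0.32431 O.
20.79 wt% Al2O3 ÷ 101.961 g/mol = 0.20390 mol, giving 0.40780 Al and 0.61170 O.
36.45 wt% SiO2 ÷ 60.083 g/mol = 0.60666 mol, giving 0.60666 Si and 1.21332 O.
Oxygen sums to 2.42859; scaling by 12/2.42859 = 4.94114 puts the formula on 12 O.
Mn: 0.27926 × 4.94114 = 1.380 atoms per formula unit.

1.380 Mn apfu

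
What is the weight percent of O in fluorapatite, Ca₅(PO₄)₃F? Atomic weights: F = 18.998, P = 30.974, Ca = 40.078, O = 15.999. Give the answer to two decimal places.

Molar mass of Ca₅(PO₄)₃F: 5*40.078 + 3*30.974 + 12*15.999 + 1*18.998 = 504.298 g/mol.
Mass of O per formula unit: 12 × 15.999 = 191.988 g.
Weight fraction O = 191.988 / 504.298 = 0.3807.

38.07 mass %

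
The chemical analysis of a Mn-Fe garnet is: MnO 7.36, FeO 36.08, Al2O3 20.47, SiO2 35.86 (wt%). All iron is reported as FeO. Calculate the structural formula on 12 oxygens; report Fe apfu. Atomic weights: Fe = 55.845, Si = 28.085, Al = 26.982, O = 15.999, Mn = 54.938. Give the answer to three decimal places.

MnO (M=70.937): mol = 0.10375; Mn = 0.10375, O = 0.10375.
FeO (M=71.844): mol = 0.50220; Fe = 0.50220, O = 0.50220.
Al2O3 (M=101.961): mol = 0.20076; Al = 0.40152, O = 0.60228.
SiO2 (M=60.083): mol = 0.59684; Si = 0.59684, O = 1.19368.
ΣO = 2.40191; factor = 12/ΣO = 4.99602.
Fe apfu = 0.50220 × 4.99602 = 2.509.

2.509 Fe apfu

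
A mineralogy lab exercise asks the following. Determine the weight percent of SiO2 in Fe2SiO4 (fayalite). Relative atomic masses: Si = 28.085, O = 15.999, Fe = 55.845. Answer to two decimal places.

29.49 wt%

Molar mass of Fe2SiO4 = 2·55.845 + 1·28.085 + 4·15.999 = 203.771 g/mol.
Each formula unit contains 1 Si, equivalent to 1/1 = 1.0000 mol SiO2.
M(SiO2) = 1×28.085 + 2×15.999 = 60.083 g/mol.
Mass of SiO2 per formula unit = 1.0000 × 60.083 = 60.083 g.
SiO2 wt% = 60.083 / 203.771 × 100 = 29.49%.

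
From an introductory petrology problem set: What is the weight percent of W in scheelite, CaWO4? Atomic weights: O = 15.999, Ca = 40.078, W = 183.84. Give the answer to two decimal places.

M(CaWO4) = 287.914 g/mol.
W contributes 1 × 183.84 = 183.840 g per mole.
183.840/287.914 = 0.6385 → 63.85%.

63.85 wt%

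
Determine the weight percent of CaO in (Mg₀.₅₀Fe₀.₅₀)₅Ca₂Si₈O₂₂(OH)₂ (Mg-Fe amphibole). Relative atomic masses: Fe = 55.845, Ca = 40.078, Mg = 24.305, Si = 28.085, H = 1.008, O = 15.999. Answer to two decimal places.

12.58 wt%

M((Mg₀.₅₀Fe₀.₅₀)₅Ca₂Si₈O₂₂(OH)₂) = 891.203 g/mol; M(CaO) = 56.077 g/mol.
Moles CaO per formula unit = 2 Ca ÷ 1 = 2.0000.
CaO fraction = (2.0000 × 56.077) / 891.203 = 112.154/891.203 = 0.1258.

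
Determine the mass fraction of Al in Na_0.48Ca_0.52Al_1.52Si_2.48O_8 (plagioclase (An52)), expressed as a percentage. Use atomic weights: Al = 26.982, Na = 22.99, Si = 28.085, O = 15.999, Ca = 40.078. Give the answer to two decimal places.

15.16 wt%

Formula mass = 0.48×22.99 + 0.52×40.078 + 1.52×26.982 + 2.48×28.085 + 8×15.999 = 270.531 g/mol, of which 41.013 g is Al.
So Al makes up 41.013/270.531 = 0.1516 of the mass, i.e. 15.16%.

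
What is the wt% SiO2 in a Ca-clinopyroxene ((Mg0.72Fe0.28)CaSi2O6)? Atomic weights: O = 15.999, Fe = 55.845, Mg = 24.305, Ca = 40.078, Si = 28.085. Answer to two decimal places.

Formula mass = 225.378 g/mol.
2 Si → 2.0000 mol SiO2 per formula unit; M(SiO2) = 60.083, so SiO2 mass = 120.166 g.
120.166/225.378 × 100 = 53.32 wt%.

53.32 wt%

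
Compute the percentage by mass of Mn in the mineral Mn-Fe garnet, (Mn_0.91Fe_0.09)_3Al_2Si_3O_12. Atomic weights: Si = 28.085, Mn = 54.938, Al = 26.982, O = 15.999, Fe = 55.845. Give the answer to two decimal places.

Formula mass = 2.73×54.938 + 0.27×55.845 + 2×26.982 + 3×28.085 + 12×15.999 = 495.266 g/mol, of which 149.981 g is Mn.
So Mn makes up 149.981/495.266 = 0.3028 of the mass, i.e. 30.28%.

30.28 wt%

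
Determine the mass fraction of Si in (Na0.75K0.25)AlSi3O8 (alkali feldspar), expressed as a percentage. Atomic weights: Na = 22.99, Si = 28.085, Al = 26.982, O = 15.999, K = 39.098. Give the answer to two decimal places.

31.65 weight percent

M((Na0.75K0.25)AlSi3O8) = 266.246 g/mol.
Si contributes 3 × 28.085 = 84.255 g per mole.
84.255/266.246 = 0.3165 → 31.65%.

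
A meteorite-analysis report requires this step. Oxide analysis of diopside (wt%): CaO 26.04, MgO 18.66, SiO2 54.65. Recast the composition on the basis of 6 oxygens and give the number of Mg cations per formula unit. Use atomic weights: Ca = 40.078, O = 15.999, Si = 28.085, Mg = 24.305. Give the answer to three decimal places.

1.011 Mg apfu

CaO (M=56.077): mol = 0.46436; Ca = 0.46436, O = 0.46436.
MgO (M=40.304): mol = 0.46298; Mg = 0.46298, O = 0.46298.
SiO2 (M=60.083): mol = 0.90958; Si = 0.90958, O = 1.81916.
ΣO = 2.74650; factor = 6/ΣO = 2.18460.
Mg apfu = 0.46298 × 2.18460 = 1.011.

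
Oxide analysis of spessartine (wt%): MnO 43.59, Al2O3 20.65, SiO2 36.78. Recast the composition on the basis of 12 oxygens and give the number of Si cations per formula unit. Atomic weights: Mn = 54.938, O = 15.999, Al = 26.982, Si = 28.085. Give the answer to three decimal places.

3.003 Si apfu

MnO (M=70.937): mol = 0.61449; Mn = 0.61449, O = 0.61449.
Al2O3 (M=101.961): mol = 0.20253; Al = 0.40506, O = 0.60759.
SiO2 (M=60.083): mol = 0.61215; Si = 0.61215, O = 1.22430.
ΣO = 2.44638; factor = 12/ΣO = 4.90521.
Si apfu = 0.61215 × 4.90521 = 3.003.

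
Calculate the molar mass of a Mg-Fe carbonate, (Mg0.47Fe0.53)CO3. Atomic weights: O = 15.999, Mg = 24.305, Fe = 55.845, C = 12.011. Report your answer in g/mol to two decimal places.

101.03 g/mol

The formula mass is the sum 0.47(24.305) + 0.53(55.845) + 1(12.011) + 3(15.999).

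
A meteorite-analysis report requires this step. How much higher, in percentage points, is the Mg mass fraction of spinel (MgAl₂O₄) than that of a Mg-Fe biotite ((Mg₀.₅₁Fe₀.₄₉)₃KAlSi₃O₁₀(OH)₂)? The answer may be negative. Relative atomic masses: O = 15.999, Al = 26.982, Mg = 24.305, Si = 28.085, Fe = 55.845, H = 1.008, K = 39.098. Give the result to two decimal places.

9.06 percentage points

First mineral: 24.305 g Mg in 142.265 g formula = 17.08 wt% Mg.
Second mineral: 37.187 g Mg in 463.618 g formula = 8.02 wt% Mg.
17.08% − 8.02% gives a difference of 9.06 percentage points.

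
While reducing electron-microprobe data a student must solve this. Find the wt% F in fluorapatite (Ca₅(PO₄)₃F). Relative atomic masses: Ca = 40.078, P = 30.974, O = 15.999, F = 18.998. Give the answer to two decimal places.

3.77 weight percent

Molar mass of Ca₅(PO₄)₃F: 5*40.078 + 3*30.974 + 12*15.999 + 1*18.998 = 504.298 g/mol.
Mass of F per formula unit: 1 × 18.998 = 18.998 g.
Weight fraction F = 18.998 / 504.298 = 0.0377.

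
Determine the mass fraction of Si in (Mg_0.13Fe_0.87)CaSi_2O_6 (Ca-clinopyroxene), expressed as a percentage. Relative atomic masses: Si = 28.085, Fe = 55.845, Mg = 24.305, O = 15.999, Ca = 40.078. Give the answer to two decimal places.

23.02 mass %

M((Mg_0.13Fe_0.87)CaSi_2O_6) = 243.987 g/mol.
Si contributes 2 × 28.085 = 56.170 g per mole.
56.170/243.987 = 0.2302 → 23.02%.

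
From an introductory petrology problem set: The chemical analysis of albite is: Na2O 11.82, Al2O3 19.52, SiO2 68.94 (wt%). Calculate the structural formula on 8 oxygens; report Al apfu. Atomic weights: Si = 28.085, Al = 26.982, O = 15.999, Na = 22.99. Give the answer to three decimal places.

1.001 Al apfu

Na2O: 11.82/61.979 = 0.19071 mol → 0.38142 mol Na, 0.19071 mol O.
Al2O3: 19.52/101.961 = 0.19145 mol → 0.38290 mol Al, 0.57435 mol O.
SiO2: 68.94/60.083 = 1.14741 mol → 1.14741 mol Si, 2.29482 mol O.
Total oxygen = 3.05988 mol. Normalization factor = 8/3.05988 = 2.61448.
Al per 8 O = 0.38290 × 2.61448 = 1.001.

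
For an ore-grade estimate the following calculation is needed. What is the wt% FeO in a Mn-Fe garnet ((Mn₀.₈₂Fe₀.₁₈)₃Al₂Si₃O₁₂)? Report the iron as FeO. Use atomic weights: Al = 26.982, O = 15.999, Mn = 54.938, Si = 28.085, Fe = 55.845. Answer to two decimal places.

Molar mass of (Mn₀.₈₂Fe₀.₁₈)₃Al₂Si₃O₁₂ = 2.46×54.938 + 0.54×55.845 + 2×26.982 + 3×28.085 + 12×15.999 = 495.511 g/mol.
Each formula unit contains 0.54 Fe, equivalent to 0.54/1 = 0.5400 mol FeO.
M(FeO) = 1×55.845 + 1×15.999 = 71.844 g/mol.
Mass of FeO per formula unit = 0.5400 × 71.844 = 38.796 g.
FeO wt% = 38.796 / 495.511 × 100 = 7.83%.

7.83 wt%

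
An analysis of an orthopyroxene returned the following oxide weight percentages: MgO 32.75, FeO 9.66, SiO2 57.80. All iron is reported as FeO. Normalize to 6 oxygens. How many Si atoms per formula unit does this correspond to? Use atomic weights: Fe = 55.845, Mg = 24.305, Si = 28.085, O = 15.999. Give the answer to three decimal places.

2.010 Si apfu

MgO (M=40.304): mol = 0.81257; Mg = 0.81257, O = 0.81257.
FeO (M=71.844): mol = 0.13446; Fe = 0.13446, O = 0.13446.
SiO2 (M=60.083): mol = 0.96200; Si = 0.96200, O = 1.92400.
ΣO = 2.87103; factor = 6/ΣO = 2.08984.
Si apfu = 0.96200 × 2.08984 = 2.010.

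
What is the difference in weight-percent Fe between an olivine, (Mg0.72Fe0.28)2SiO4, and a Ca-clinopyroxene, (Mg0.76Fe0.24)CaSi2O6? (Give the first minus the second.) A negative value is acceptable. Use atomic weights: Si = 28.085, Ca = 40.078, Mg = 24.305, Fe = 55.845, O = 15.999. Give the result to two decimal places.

First mineral: 31.273 g Fe in 158.353 g formula = 19.75 wt% Fe.
Second mineral: 13.403 g Fe in 224.117 g formula = 5.98 wt% Fe.
19.75% − 5.98% gives a difference of 13.77 percentage points.

13.77 percentage points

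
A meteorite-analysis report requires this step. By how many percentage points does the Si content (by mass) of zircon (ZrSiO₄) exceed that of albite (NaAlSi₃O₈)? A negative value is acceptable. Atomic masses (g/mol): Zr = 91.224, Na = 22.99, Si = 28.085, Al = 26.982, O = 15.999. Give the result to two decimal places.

-16.81 percentage points

Si in ZrSiO₄: molar mass 183.305 g/mol; 1×28.085 = 28.085 g → 15.32 wt%.
Si in NaAlSi₃O₈: molar mass 262.219 g/mol; 3×28.085 = 84.255 g → 32.13 wt%.
Difference = 15.32 − 32.13 = -16.81 percentage points.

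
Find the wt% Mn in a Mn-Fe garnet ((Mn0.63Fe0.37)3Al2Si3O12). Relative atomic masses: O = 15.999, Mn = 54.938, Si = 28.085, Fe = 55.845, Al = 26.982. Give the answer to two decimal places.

20.93 weight percent

Molar mass of (Mn0.63Fe0.37)3Al2Si3O12: 1.89·54.938 + 1.11·55.845 + 2·26.982 + 3·28.085 + 12·15.999 = 496.028 g/mol.
Mass of Mn per formula unit: 1.89 × 54.938 = 103.833 g.
Weight fraction Mn = 103.833 / 496.028 = 0.2093.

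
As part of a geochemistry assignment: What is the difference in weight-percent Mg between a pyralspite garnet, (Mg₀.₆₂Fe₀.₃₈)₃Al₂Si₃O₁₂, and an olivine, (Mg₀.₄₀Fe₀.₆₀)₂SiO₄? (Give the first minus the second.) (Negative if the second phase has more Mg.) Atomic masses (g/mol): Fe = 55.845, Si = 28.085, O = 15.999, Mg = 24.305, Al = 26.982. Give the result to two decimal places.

-0.59 percentage points

M((Mg₀.₆₂Fe₀.₃₈)₃Al₂Si₃O₁₂) = 439.078 g/mol, so wt% Mg = 45.207/439.078 × 100 = 10.30%.
M((Mg₀.₄₀Fe₀.₆₀)₂SiO₄) = 178.539 g/mol, so wt% Mg = 19.444/178.539 × 100 = 10.89%.
10.30 − 10.89 = -0.59 pp.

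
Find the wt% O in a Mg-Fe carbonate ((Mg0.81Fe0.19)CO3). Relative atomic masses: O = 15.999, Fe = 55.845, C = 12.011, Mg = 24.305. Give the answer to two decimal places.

53.15 wt%

Formula mass = 0.81*24.305 + 0.19*55.845 + 1*12.011 + 3*15.999 = 90.306 g/mol, of which 47.997 g is O.
So O makes up 47.997/90.306 = 0.5315 of the mass, i.e. 53.15%.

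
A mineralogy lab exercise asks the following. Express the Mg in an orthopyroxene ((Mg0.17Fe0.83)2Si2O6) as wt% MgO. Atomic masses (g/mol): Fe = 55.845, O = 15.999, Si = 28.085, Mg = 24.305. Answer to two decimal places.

Molar mass of (Mg0.17Fe0.83)2Si2O6 = 0.34×24.305 + 1.66×55.845 + 2×28.085 + 6×15.999 = 253.130 g/mol.
Each formula unit contains 0.34 Mg, equivalent to 0.34/1 = 0.3400 mol MgO.
M(MgO) = 1×24.305 + 1×15.999 = 40.304 g/mol.
Mass of MgO per formula unit = 0.3400 × 40.304 = 13.703 g.
MgO wt% = 13.703 / 253.130 × 100 = 5.41%.

5.41 wt%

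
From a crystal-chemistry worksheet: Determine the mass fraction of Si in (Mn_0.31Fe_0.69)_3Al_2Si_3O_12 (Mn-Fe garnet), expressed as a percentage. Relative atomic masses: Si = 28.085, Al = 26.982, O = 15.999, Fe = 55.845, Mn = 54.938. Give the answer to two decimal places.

M((Mn_0.31Fe_0.69)_3Al_2Si_3O_12) = 496.898 g/mol.
Si contributes 3 × 28.085 = 84.255 g per mole.
84.255/496.898 = 0.1696 → 16.96%.

16.96 weight percent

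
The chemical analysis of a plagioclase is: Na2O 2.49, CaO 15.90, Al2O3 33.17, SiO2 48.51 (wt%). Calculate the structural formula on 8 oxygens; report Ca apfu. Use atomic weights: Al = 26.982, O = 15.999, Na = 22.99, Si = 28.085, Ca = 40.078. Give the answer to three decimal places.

0.778 Ca apfu

2.49 wt% Na2O ÷ 61.979 g/mol = 0.04017 mol, giving 0.08034 Na and 0.04017 O.
15.90 wt% CaO ÷ 56.077 g/mol = 0.28354 mol, giving 0.28354 Ca and 0.28354 O.
33.17 wt% Al2O3 ÷ 101.961 g/mol = 0.32532 mol, giving 0.65064 Al and 0.97596 O.
48.51 wt% SiO2 ÷ 60.083 g/mol = 0.80738 mol, giving 0.80738 Si and 1.61476 O.
Oxygen sums to 2.91443; scaling by 8/2.91443 = 2.74496 puts the formula on 8 O.
Ca: 0.28354 × 2.74496 = 0.778 atoms per formula unit.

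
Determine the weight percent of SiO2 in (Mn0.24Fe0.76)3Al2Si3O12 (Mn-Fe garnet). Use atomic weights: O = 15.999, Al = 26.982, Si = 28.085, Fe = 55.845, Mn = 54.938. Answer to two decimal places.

36.26 wt%

Molar mass of (Mn0.24Fe0.76)3Al2Si3O12 = 0.72×54.938 + 2.28×55.845 + 2×26.982 + 3×28.085 + 12×15.999 = 497.089 g/mol.
Each formula unit contains 3 Si, equivalent to 3/1 = 3.0000 mol SiO2.
M(SiO2) = 1×28.085 + 2×15.999 = 60.083 g/mol.
Mass of SiO2 per formula unit = 3.0000 × 60.083 = 180.249 g.
SiO2 wt% = 180.249 / 497.089 × 100 = 36.26%.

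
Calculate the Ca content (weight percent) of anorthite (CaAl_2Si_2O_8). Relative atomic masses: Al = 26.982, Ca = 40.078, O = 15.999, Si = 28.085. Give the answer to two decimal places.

14.41 weight percent

Formula mass = 1*40.078 + 2*26.982 + 2*28.085 + 8*15.999 = 278.204 g/mol, of which 40.078 g is Ca.
So Ca makes up 40.078/278.204 = 0.1441 of the mass, i.e. 14.41%.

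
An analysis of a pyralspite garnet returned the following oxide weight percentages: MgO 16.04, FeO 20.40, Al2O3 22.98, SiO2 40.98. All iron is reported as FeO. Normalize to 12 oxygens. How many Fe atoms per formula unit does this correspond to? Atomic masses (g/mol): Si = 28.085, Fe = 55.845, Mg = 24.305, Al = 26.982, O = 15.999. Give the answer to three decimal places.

1.252 Fe apfu

16.04 wt% MgO ÷ 40.304 g/mol = 0.39798 mol, giving 0.39798 Mg and 0.39798 O.
20.40 wt% FeO ÷ 71.844 g/mol = 0.28395 mol, giving 0.28395 Fe and 0.28395 O.
22.98 wt% Al2O3 ÷ 101.961 g/mol = 0.22538 mol, giving 0.45076 Al and 0.67614 O.
40.98 wt% SiO2 ÷ 60.083 g/mol = 0.68206 mol, giving 0.68206 Si and 1.36412 O.
Oxygen sums to 2.72219; scaling by 12/2.72219 = 4.40822 puts the formula on 12 O.
Fe: 0.28395 × 4.40822 = 1.252 atoms per formula unit.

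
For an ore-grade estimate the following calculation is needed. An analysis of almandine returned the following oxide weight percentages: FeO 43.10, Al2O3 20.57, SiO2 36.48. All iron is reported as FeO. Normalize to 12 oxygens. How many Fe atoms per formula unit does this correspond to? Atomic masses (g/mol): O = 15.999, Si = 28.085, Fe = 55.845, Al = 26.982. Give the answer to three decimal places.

2.975 Fe apfu

43.10 wt% FeO ÷ 71.844 g/mol = 0.59991 mol, giving 0.59991 Fe and 0.59991 O.
20.57 wt% Al2O3 ÷ 101.961 g/mol = 0.20174 mol, giving 0.40348 Al and 0.60522 O.
36.48 wt% SiO2 ÷ 60.083 g/mol = 0.60716 mol, giving 0.60716 Si and 1.21432 O.
Oxygen sums to 2.41945; scaling by 12/2.41945 = 4.95980 puts the formula on 12 O.
Fe: 0.59991 × 4.95980 = 2.975 atoms per formula unit.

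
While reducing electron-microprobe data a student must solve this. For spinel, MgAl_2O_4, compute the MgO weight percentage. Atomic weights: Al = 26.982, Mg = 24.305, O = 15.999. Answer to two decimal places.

Formula mass = 142.265 g/mol.
1 Mg → 1.0000 mol MgO per formula unit; M(MgO) = 40.304, so MgO mass = 40.304 g.
40.304/142.265 × 100 = 28.33 wt%.

28.33 wt%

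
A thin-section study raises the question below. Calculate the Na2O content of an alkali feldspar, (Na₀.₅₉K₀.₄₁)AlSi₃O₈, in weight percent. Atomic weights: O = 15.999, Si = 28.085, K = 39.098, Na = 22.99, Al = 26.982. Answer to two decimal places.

6.80 wt%

M((Na₀.₅₉K₀.₄₁)AlSi₃O₈) = 268.823 g/mol; M(Na2O) = 61.979 g/mol.
Moles Na2O per formula unit = 0.59 Na ÷ 2 = 0.2950.
Na2O fraction = (0.2950 × 61.979) / 268.823 = 18.284/268.823 = 0.0680.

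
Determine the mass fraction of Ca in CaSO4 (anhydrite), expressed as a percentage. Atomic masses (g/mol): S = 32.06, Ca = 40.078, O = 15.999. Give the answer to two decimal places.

M(CaSO4) = 136.134 g/mol.
Ca contributes 1 × 40.078 = 40.078 g per mole.
40.078/136.134 = 0.2944 → 29.44%.

29.44 weight percent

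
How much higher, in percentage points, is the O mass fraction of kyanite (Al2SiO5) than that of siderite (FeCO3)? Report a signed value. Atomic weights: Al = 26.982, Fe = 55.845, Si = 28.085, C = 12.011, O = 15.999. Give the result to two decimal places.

First mineral: 79.995 g O in 162.044 g formula = 49.37 wt% O.
Second mineral: 47.997 g O in 115.853 g formula = 41.43 wt% O.
49.37% − 41.43% gives a difference of 7.94 percentage points.

7.94 percentage points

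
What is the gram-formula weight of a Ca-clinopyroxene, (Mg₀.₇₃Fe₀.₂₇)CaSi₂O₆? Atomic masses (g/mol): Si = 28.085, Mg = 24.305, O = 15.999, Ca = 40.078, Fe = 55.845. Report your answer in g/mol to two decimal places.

225.06 g/mol

M = 0.73(24.305) + 0.27(55.845) + 1(40.078) + 2(28.085) + 6(15.999)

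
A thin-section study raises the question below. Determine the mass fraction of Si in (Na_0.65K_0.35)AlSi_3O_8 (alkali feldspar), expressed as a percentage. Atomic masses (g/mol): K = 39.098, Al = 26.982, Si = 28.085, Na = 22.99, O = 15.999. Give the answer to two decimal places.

31.46 wt%

Formula mass = 0.65·22.99 + 0.35·39.098 + 1·26.982 + 3·28.085 + 8·15.999 = 267.857 g/mol, of which 84.255 g is Si.
So Si makes up 84.255/267.857 = 0.3146 of the mass, i.e. 31.46%.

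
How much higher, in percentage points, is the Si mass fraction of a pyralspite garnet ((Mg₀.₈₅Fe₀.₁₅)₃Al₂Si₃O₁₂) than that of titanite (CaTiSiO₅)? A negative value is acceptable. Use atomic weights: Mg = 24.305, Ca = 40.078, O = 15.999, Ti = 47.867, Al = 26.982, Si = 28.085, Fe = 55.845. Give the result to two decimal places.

5.86 percentage points

M((Mg₀.₈₅Fe₀.₁₅)₃Al₂Si₃O₁₂) = 417.315 g/mol, so wt% Si = 84.255/417.315 × 100 = 20.19%.
M(CaTiSiO₅) = 196.025 g/mol, so wt% Si = 28.085/196.025 × 100 = 14.33%.
20.19 − 14.33 = 5.86 pp.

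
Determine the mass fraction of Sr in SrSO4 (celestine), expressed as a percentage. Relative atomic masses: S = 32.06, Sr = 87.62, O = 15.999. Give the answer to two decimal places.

Molar mass of SrSO4: 1*87.62 + 1*32.06 + 4*15.999 = 183.676 g/mol.
Mass of Sr per formula unit: 1 × 87.62 = 87.620 g.
Weight fraction Sr = 87.620 / 183.676 = 0.4770.

47.70 weight percent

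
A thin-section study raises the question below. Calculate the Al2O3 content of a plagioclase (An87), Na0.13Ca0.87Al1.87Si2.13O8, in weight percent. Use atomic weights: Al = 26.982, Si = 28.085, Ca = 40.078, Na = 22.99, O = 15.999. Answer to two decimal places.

Molar mass of Na0.13Ca0.87Al1.87Si2.13O8 = 0.13·22.99 + 0.87·40.078 + 1.87·26.982 + 2.13·28.085 + 8·15.999 = 276.126 g/mol.
Each formula unit contains 1.87 Al, equivalent to 1.87/2 = 0.9350 mol Al2O3.
M(Al2O3) = 2×26.982 + 3×15.999 = 101.961 g/mol.
Mass of Al2O3 per formula unit = 0.9350 × 101.961 = 95.334 g.
Al2O3 wt% = 95.334 / 276.126 × 100 = 34.53%.

34.53 wt%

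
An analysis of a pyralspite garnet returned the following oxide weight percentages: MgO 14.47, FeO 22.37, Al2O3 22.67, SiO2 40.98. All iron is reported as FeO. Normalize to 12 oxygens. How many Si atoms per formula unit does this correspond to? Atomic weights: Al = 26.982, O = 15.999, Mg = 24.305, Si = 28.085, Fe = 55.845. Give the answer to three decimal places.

3.030 Si apfu

MgO (M=40.304): mol = 0.35902; Mg = 0.35902, O = 0.35902.
FeO (M=71.844): mol = 0.31137; Fe = 0.31137, O = 0.31137.
Al2O3 (M=101.961): mol = 0.22234; Al = 0.44468, O = 0.66702.
SiO2 (M=60.083): mol = 0.68206; Si = 0.68206, O = 1.36412.
ΣO = 2.70153; factor = 12/ΣO = 4.44193.
Si apfu = 0.68206 × 4.44193 = 3.030.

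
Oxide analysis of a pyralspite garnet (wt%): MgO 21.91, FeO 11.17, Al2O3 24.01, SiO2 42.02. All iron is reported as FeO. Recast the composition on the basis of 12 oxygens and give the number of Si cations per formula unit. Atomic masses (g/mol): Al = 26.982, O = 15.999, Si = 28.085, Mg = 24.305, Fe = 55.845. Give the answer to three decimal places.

MgO (M=40.304): mol = 0.54362; Mg = 0.54362, O = 0.54362.
FeO (M=71.844): mol = 0.15548; Fe = 0.15548, O = 0.15548.
Al2O3 (M=101.961): mol = 0.23548; Al = 0.47096, O = 0.70644.
SiO2 (M=60.083): mol = 0.69937; Si = 0.69937, O = 1.39874.
ΣO = 2.80428; factor = 12/ΣO = 4.27917.
Si apfu = 0.69937 × 4.27917 = 2.993.

2.993 Si apfu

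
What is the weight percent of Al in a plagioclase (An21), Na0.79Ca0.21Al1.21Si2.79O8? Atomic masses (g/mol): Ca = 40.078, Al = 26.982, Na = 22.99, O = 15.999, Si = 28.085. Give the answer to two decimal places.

12.29 weight percent

M(Na0.79Ca0.21Al1.21Si2.79O8) = 265.576 g/mol.
Al contributes 1.21 × 26.982 = 32.648 g per mole.
32.648/265.576 = 0.1229 → 12.29%.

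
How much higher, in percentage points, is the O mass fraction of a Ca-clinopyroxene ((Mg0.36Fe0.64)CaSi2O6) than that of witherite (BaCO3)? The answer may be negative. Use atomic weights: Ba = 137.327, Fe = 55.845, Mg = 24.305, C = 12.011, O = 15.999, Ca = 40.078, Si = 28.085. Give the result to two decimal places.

16.23 percentage points

M((Mg0.36Fe0.64)CaSi2O6) = 236.733 g/mol, so wt% O = 95.994/236.733 × 100 = 40.55%.
M(BaCO3) = 197.335 g/mol, so wt% O = 47.997/197.335 × 100 = 24.32%.
40.55 − 24.32 = 16.23 pp.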